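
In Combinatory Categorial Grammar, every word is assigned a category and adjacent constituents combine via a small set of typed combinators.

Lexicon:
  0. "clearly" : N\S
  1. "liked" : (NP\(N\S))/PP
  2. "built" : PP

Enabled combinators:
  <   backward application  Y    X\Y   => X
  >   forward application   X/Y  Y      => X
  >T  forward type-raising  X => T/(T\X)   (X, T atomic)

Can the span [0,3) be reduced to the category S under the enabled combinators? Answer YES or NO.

N\S (NP\(N\S))/PP PP
CKY chart[0,3] = {N/(N\NP), NP, NP/(NP\NP), PP/(PP\NP), S/(S\NP)}; S ∉ chart

NO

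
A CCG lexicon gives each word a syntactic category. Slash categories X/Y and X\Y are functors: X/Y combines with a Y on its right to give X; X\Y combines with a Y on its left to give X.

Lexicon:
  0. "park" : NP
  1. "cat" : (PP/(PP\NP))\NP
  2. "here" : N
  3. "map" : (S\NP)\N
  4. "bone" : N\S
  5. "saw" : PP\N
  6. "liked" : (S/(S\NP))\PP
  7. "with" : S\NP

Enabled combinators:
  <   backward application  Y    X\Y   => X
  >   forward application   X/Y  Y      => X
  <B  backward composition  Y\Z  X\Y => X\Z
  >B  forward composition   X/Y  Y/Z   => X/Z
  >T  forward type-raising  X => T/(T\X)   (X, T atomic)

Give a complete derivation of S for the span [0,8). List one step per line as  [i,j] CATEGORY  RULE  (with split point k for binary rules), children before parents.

[0,8] S   >
  [0,7] S/(S\NP)   <
    [0,6] PP   >
      [0,2] PP/(PP\NP)   <
        [0,1] "park" : NP
        [1,2] "cat" : (PP/(PP\NP))\NP
      [2,6] PP\NP   <B
        [2,5] N\NP   <B
          [2,4] S\NP   <
            [2,3] "here" : N
            [3,4] "map" : (S\NP)\N
          [4,5] "bone" : N\S
        [5,6] "saw" : PP\N
    [6,7] "liked" : (S/(S\NP))\PP
  [7,8] "with" : S\NP

[0,1] NP  lex  "park"
[1,2] (PP/(PP\NP))\NP  lex  "cat"
[0,2] PP/(PP\NP)  <  k=1
[2,3] N  lex  "here"
[3,4] (S\NP)\N  lex  "map"
[2,4] S\NP  <  k=3
[4,5] N\S  lex  "bone"
[2,5] N\NP  <B  k=4
[5,6] PP\N  lex  "saw"
[2,6] PP\NP  <B  k=5
[0,6] PP  >  k=2
[6,7] (S/(S\NP))\PP  lex  "liked"
[0,7] S/(S\NP)  <  k=6
[7,8] S\NP  lex  "with"
[0,8] S  >  k=7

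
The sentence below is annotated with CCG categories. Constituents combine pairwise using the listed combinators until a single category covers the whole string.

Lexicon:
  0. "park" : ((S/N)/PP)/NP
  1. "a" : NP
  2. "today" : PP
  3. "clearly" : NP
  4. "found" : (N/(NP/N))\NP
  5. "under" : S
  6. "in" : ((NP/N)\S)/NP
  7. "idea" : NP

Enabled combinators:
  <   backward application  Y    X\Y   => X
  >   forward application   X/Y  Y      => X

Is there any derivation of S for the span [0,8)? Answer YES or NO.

YES

[0,8] S   >
  [0,3] S/N   >
    [0,2] (S/N)/PP   >
      [0,1] "park" : ((S/N)/PP)/NP
      [1,2] "a" : NP
    [2,3] "today" : PP
  [3,8] N   >
    [3,5] N/(NP/N)   <
      [3,4] "clearly" : NP
      [4,5] "found" : (N/(NP/N))\NP
    [5,8] NP/N   <
      [5,6] "under" : S
      [6,8] (NP/N)\S   >
        [6,7] "in" : ((NP/N)\S)/NP
        [7,8] "idea" : NP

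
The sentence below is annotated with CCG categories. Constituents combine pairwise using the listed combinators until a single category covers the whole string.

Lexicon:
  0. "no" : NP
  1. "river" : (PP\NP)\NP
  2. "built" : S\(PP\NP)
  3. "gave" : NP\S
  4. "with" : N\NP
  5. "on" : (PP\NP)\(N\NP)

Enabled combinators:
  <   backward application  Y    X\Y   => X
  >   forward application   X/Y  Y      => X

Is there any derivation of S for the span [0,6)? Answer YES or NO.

NO

NP (PP\NP)\NP S\(PP\NP) NP\S N\NP (PP\NP)\(N\NP)
CKY chart[0,6] = {PP}; S ∉ chart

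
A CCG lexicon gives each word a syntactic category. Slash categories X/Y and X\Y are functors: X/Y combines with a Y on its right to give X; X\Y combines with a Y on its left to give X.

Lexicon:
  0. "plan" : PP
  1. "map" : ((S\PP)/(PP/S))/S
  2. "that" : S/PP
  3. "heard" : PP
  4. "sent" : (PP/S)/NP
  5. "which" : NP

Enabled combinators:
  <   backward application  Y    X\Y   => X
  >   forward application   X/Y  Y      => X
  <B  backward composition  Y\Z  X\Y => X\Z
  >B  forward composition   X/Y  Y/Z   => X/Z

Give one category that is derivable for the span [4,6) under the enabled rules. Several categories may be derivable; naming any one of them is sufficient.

PP/S

[0,6] S   <
  [0,1] "plan" : PP
  [1,6] S\PP   >
    [1,4] (S\PP)/(PP/S)   >
      [1,2] "map" : ((S\PP)/(PP/S))/S
      [2,4] S   >
        [2,3] "that" : S/PP
        [3,4] "heard" : PP
    [4,6] PP/S   >
      [4,5] "sent" : (PP/S)/NP
      [5,6] "which" : NP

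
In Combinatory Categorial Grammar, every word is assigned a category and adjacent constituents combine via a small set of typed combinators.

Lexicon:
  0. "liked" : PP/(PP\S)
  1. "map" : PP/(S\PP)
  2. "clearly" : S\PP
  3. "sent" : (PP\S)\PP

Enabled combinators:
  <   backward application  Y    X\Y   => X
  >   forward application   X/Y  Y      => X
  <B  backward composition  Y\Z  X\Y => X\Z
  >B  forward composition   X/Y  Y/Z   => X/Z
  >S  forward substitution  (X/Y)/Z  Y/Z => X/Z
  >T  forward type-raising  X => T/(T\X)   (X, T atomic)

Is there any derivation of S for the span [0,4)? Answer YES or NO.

PP/(PP\S) PP/(S\PP) S\PP (PP\S)\PP
CKY chart[0,4] = {N/(N\PP), NP/(NP\PP), PP, PP/(PP\PP), S/(S\PP)}; S ∉ chart

NO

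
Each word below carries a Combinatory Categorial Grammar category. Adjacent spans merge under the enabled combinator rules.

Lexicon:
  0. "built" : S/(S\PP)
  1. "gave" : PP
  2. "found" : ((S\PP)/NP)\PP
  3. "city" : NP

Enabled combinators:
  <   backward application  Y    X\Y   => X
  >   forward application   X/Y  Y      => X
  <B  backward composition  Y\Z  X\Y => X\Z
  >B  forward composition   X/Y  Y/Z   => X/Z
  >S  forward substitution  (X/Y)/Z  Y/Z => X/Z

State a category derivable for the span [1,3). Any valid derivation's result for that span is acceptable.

[0,4] S   >
  [0,1] "built" : S/(S\PP)
  [1,4] S\PP   >
    [1,3] (S\PP)/NP   <
      [1,2] "gave" : PP
      [2,3] "found" : ((S\PP)/NP)\PP
    [3,4] "city" : NP

(S\PP)/NP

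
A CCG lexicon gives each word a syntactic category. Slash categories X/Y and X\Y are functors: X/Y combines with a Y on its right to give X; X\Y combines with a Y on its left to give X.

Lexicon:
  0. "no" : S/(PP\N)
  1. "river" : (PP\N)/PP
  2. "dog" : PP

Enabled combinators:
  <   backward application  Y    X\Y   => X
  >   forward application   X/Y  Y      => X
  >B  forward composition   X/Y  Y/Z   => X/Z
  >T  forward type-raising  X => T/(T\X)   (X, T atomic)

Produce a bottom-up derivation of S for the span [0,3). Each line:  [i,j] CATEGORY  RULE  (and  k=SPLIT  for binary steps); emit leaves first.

[0,3] S   >
  [0,1] "no" : S/(PP\N)
  [1,3] PP\N   >
    [1,2] "river" : (PP\N)/PP
    [2,3] "dog" : PP

[0,1] S/(PP\N)  lex  "no"
[1,2] (PP\N)/PP  lex  "river"
[2,3] PP  lex  "dog"
[1,3] PP\N  >  k=2
[0,3] S  >  k=1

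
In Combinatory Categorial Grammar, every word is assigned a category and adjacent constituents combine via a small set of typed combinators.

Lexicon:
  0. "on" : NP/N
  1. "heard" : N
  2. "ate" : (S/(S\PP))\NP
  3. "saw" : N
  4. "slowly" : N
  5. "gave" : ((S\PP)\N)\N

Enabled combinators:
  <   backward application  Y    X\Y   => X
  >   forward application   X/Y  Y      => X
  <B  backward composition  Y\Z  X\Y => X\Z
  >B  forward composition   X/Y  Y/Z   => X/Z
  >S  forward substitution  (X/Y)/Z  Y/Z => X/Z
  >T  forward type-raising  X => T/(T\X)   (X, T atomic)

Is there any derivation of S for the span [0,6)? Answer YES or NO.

[0,6] S   >
  [0,3] S/(S\PP)   <
    [0,2] NP   >
      [0,1] "on" : NP/N
      [1,2] "heard" : N
    [2,3] "ate" : (S/(S\PP))\NP
  [3,6] S\PP   <
    [3,4] "saw" : N
    [4,6] (S\PP)\N   <
      [4,5] "slowly" : N
      [5,6] "gave" : ((S\PP)\N)\N

YES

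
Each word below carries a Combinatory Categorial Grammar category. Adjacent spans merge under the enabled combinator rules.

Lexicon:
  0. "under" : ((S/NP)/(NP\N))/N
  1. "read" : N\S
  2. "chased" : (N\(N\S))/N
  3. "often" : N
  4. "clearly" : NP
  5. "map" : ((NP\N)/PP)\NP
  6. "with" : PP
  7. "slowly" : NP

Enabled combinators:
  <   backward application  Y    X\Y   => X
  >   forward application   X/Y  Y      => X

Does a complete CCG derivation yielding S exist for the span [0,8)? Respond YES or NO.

YES

[0,8] S   >
  [0,7] S/NP   >
    [0,4] (S/NP)/(NP\N)   >
      [0,1] "under" : ((S/NP)/(NP\N))/N
      [1,4] N   <
        [1,2] "read" : N\S
        [2,4] N\(N\S)   >
          [2,3] "chased" : (N\(N\S))/N
          [3,4] "often" : N
    [4,7] NP\N   >
      [4,6] (NP\N)/PP   <
        [4,5] "clearly" : NP
        [5,6] "map" : ((NP\N)/PP)\NP
      [6,7] "with" : PP
  [7,8] "slowly" : NP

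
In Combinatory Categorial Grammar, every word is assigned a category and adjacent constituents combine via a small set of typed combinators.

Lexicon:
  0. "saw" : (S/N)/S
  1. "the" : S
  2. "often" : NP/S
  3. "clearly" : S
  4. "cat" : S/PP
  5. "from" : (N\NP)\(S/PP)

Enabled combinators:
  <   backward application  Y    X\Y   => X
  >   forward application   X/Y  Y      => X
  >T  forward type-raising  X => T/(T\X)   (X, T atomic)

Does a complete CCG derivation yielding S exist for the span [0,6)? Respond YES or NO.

YES

[0,6] S   >
  [0,2] S/N   >
    [0,1] "saw" : (S/N)/S
    [1,2] "the" : S
  [2,6] N   <
    [2,4] NP   >
      [2,3] "often" : NP/S
      [3,4] "clearly" : S
    [4,6] N\NP   <
      [4,5] "cat" : S/PP
      [5,6] "from" : (N\NP)\(S/PP)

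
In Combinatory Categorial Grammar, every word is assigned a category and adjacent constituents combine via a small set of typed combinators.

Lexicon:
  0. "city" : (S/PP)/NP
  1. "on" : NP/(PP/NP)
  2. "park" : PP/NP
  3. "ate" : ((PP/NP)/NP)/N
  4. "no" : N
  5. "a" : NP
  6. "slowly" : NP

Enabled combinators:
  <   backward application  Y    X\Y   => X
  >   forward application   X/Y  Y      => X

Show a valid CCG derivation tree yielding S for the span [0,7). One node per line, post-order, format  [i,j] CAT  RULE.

[0,7] S   >
  [0,3] S/PP   >
    [0,1] "city" : (S/PP)/NP
    [1,3] NP   >
      [1,2] "on" : NP/(PP/NP)
      [2,3] "park" : PP/NP
  [3,7] PP   >
    [3,6] PP/NP   >
      [3,5] (PP/NP)/NP   >
        [3,4] "ate" : ((PP/NP)/NP)/N
        [4,5] "no" : N
      [5,6] "a" : NP
    [6,7] "slowly" : NP

[0,1] (S/PP)/NP  lex  "city"
[1,2] NP/(PP/NP)  lex  "on"
[2,3] PP/NP  lex  "park"
[1,3] NP  >  k=2
[0,3] S/PP  >  k=1
[3,4] ((PP/NP)/NP)/N  lex  "ate"
[4,5] N  lex  "no"
[3,5] (PP/NP)/NP  >  k=4
[5,6] NP  lex  "a"
[3,6] PP/NP  >  k=5
[6,7] NP  lex  "slowly"
[3,7] PP  >  k=6
[0,7] S  >  k=3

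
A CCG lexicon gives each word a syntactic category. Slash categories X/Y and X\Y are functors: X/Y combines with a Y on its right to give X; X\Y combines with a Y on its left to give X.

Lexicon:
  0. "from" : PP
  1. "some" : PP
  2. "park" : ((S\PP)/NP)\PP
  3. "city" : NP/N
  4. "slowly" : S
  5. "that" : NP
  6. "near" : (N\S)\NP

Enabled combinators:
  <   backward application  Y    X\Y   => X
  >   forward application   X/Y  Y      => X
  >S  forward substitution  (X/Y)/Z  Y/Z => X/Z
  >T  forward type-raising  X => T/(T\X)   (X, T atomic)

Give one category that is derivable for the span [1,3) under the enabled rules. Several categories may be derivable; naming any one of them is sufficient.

(S\PP)/NP

[0,7] S   <
  [0,1] "from" : PP
  [1,7] S\PP   >
    [1,3] (S\PP)/NP   <
      [1,2] "some" : PP
      [2,3] "park" : ((S\PP)/NP)\PP
    [3,7] NP   >
      [3,4] "city" : NP/N
      [4,7] N   <
        [4,5] "slowly" : S
        [5,7] N\S   <
          [5,6] "that" : NP
          [6,7] "near" : (N\S)\NP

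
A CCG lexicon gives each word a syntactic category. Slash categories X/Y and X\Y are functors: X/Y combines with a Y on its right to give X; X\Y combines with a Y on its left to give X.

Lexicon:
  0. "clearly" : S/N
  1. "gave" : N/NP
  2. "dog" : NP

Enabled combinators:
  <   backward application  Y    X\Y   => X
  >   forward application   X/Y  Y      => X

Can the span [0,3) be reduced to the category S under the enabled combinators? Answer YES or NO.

YES

[0,3] S   >
  [0,1] "clearly" : S/N
  [1,3] N   >
    [1,2] "gave" : N/NP
    [2,3] "dog" : NP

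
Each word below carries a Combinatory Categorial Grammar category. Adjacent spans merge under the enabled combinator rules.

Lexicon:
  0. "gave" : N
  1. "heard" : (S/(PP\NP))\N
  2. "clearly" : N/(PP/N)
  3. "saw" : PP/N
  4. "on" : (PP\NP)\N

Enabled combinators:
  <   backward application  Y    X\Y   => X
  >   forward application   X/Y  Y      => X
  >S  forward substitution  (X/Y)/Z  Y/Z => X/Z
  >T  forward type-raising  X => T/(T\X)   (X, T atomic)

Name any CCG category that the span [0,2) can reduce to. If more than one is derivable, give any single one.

[0,5] S   >
  [0,2] S/(PP\NP)   <
    [0,1] "gave" : N
    [1,2] "heard" : (S/(PP\NP))\N
  [2,5] PP\NP   <
    [2,4] N   >
      [2,3] "clearly" : N/(PP/N)
      [3,4] "saw" : PP/N
    [4,5] "on" : (PP\NP)\N

S/(PP\NP)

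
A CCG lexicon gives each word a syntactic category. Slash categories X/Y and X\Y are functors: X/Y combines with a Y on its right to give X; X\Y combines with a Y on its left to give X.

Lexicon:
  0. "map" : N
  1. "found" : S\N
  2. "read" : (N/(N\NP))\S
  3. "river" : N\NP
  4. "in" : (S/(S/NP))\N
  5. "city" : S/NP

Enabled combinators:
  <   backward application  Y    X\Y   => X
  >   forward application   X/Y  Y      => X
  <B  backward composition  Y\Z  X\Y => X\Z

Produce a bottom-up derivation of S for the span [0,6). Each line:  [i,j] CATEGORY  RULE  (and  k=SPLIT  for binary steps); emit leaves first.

[0,6] S   >
  [0,5] S/(S/NP)   <
    [0,4] N   >
      [0,3] N/(N\NP)   <
        [0,2] S   <
          [0,1] "map" : N
          [1,2] "found" : S\N
        [2,3] "read" : (N/(N\NP))\S
      [3,4] "river" : N\NP
    [4,5] "in" : (S/(S/NP))\N
  [5,6] "city" : S/NP

[0,1] N  lex  "map"
[1,2] S\N  lex  "found"
[0,2] S  <  k=1
[2,3] (N/(N\NP))\S  lex  "read"
[0,3] N/(N\NP)  <  k=2
[3,4] N\NP  lex  "river"
[0,4] N  >  k=3
[4,5] (S/(S/NP))\N  lex  "in"
[0,5] S/(S/NP)  <  k=4
[5,6] S/NP  lex  "city"
[0,6] S  >  k=5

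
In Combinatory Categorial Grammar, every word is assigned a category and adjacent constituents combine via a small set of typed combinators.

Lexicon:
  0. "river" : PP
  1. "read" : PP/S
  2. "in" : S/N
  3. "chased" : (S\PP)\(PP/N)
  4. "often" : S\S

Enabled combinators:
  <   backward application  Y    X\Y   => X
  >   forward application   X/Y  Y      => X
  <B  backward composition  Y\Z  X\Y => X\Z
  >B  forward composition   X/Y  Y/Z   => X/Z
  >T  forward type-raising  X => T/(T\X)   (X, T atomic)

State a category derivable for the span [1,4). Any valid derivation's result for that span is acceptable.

S\PP

[0,5] S   <
  [0,1] "river" : PP
  [1,5] S\PP   <B
    [1,4] S\PP   <
      [1,3] PP/N   >B
        [1,2] "read" : PP/S
        [2,3] "in" : S/N
      [3,4] "chased" : (S\PP)\(PP/N)
    [4,5] "often" : S\S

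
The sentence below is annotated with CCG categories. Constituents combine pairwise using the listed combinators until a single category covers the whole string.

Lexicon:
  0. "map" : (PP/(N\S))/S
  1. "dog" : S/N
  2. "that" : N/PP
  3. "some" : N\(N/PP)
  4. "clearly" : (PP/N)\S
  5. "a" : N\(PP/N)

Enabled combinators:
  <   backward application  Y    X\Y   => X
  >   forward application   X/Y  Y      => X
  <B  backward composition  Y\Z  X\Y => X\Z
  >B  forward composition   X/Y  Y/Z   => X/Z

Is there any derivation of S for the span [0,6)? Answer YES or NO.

(PP/(N\S))/S S/N N/PP N\(N/PP) (PP/N)\S N\(PP/N)
CKY chart[0,6] = {PP}; S ∉ chart

NO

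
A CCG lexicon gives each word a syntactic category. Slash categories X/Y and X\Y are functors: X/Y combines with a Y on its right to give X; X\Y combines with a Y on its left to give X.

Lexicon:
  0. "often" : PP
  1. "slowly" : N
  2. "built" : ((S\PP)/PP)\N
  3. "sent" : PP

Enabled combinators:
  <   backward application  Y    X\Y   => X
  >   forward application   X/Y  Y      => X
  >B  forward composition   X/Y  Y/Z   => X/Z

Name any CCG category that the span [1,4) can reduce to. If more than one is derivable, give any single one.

S\PP

[0,4] S   <
  [0,1] "often" : PP
  [1,4] S\PP   >
    [1,3] (S\PP)/PP   <
      [1,2] "slowly" : N
      [2,3] "built" : ((S\PP)/PP)\N
    [3,4] "sent" : PP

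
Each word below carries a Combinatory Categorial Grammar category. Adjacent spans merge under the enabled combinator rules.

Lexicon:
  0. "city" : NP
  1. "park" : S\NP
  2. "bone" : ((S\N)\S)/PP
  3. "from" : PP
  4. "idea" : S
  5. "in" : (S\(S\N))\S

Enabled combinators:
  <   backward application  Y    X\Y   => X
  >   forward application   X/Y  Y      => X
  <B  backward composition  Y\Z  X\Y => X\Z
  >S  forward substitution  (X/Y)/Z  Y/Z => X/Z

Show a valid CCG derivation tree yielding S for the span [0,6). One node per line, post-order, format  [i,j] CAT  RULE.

[0,1] NP  lex  "city"
[1,2] S\NP  lex  "park"
[0,2] S  <  k=1
[2,3] ((S\N)\S)/PP  lex  "bone"
[3,4] PP  lex  "from"
[2,4] (S\N)\S  >  k=3
[0,4] S\N  <  k=2
[4,5] S  lex  "idea"
[5,6] (S\(S\N))\S  lex  "in"
[4,6] S\(S\N)  <  k=5
[0,6] S  <  k=4

[0,6] S   <
  [0,4] S\N   <
    [0,2] S   <
      [0,1] "city" : NP
      [1,2] "park" : S\NP
    [2,4] (S\N)\S   >
      [2,3] "bone" : ((S\N)\S)/PP
      [3,4] "from" : PP
  [4,6] S\(S\N)   <
    [4,5] "idea" : S
    [5,6] "in" : (S\(S\N))\S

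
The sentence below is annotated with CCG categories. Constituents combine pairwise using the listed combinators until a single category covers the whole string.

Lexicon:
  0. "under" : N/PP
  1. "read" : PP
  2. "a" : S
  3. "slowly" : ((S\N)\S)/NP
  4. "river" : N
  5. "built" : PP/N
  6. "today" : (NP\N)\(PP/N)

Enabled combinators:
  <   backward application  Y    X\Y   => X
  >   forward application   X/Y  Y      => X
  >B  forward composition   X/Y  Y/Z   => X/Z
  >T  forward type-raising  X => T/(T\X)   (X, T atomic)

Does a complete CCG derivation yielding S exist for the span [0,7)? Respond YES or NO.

[0,7] S   <
  [0,2] N   >
    [0,1] "under" : N/PP
    [1,2] "read" : PP
  [2,7] S\N   <
    [2,3] "a" : S
    [3,7] (S\N)\S   >
      [3,4] "slowly" : ((S\N)\S)/NP
      [4,7] NP   >
        [4,5] NP/(NP\N)   >T
          [4,5] "river" : N
        [5,7] NP\N   <
          [5,6] "built" : PP/N
          [6,7] "today" : (NP\N)\(PP/N)

YES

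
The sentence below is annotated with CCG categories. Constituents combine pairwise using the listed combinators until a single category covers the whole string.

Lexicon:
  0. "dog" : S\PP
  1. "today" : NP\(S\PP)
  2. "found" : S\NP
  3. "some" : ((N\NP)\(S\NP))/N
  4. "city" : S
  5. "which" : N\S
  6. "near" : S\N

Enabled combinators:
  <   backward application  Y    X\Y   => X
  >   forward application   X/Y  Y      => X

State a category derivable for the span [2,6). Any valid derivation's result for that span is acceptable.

N\NP

[0,7] S   <
  [0,6] N   <
    [0,2] NP   <
      [0,1] "dog" : S\PP
      [1,2] "today" : NP\(S\PP)
    [2,6] N\NP   <
      [2,3] "found" : S\NP
      [3,6] (N\NP)\(S\NP)   >
        [3,4] "some" : ((N\NP)\(S\NP))/N
        [4,6] N   <
          [4,5] "city" : S
          [5,6] "which" : N\S
  [6,7] "near" : S\N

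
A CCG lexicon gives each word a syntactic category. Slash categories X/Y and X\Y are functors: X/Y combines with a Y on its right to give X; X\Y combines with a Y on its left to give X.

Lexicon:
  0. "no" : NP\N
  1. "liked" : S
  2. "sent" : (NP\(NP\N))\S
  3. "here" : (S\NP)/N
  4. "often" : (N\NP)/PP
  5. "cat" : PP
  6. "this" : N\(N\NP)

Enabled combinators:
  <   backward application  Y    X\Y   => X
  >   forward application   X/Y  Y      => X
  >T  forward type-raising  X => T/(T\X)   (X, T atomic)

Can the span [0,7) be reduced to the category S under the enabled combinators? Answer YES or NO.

YES

[0,7] S   <
  [0,3] NP   <
    [0,1] "no" : NP\N
    [1,3] NP\(NP\N)   <
      [1,2] "liked" : S
      [2,3] "sent" : (NP\(NP\N))\S
  [3,7] S\NP   >
    [3,4] "here" : (S\NP)/N
    [4,7] N   <
      [4,6] N\NP   >
        [4,5] "often" : (N\NP)/PP
        [5,6] "cat" : PP
      [6,7] "this" : N\(N\NP)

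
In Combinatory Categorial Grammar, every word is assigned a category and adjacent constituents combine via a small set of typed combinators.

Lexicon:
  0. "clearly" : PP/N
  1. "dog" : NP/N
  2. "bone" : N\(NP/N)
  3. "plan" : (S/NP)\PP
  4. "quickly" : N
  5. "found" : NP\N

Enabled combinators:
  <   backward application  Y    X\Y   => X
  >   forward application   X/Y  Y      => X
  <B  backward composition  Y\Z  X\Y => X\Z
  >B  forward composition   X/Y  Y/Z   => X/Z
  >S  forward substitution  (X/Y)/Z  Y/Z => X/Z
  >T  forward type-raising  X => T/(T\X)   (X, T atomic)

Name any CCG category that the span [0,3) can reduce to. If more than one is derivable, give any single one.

PP

[0,6] S   >
  [0,4] S/NP   <
    [0,3] PP   >
      [0,1] "clearly" : PP/N
      [1,3] N   <
        [1,2] "dog" : NP/N
        [2,3] "bone" : N\(NP/N)
    [3,4] "plan" : (S/NP)\PP
  [4,6] NP   >
    [4,5] NP/(NP\N)   >T
      [4,5] "quickly" : N
    [5,6] "found" : NP\N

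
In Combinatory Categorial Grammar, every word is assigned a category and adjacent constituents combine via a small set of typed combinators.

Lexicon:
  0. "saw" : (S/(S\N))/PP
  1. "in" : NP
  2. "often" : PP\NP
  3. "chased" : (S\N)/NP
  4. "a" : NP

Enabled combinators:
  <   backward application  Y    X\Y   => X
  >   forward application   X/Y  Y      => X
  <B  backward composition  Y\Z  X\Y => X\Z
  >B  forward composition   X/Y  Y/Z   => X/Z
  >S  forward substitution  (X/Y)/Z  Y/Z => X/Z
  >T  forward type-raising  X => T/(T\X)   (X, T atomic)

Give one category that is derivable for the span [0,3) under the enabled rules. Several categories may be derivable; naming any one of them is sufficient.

S/(S\N)

[0,5] S   >
  [0,3] S/(S\N)   >
    [0,1] "saw" : (S/(S\N))/PP
    [1,3] PP   <
      [1,2] "in" : NP
      [2,3] "often" : PP\NP
  [3,5] S\N   >
    [3,4] "chased" : (S\N)/NP
    [4,5] "a" : NP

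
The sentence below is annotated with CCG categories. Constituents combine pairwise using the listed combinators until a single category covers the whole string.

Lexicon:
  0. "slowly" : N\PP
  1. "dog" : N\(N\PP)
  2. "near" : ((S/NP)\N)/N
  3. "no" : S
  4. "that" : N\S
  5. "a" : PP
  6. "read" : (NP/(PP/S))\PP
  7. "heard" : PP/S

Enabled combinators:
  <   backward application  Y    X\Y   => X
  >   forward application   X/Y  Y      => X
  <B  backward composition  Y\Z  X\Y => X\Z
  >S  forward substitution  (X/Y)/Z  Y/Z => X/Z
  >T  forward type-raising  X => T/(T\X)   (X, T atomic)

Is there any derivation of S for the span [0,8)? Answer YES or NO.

[0,8] S   >
  [0,5] S/NP   <
    [0,2] N   <
      [0,1] "slowly" : N\PP
      [1,2] "dog" : N\(N\PP)
    [2,5] (S/NP)\N   >
      [2,3] "near" : ((S/NP)\N)/N
      [3,5] N   >
        [3,4] N/(N\S)   >T
          [3,4] "no" : S
        [4,5] "that" : N\S
  [5,8] NP   >
    [5,7] NP/(PP/S)   <
      [5,6] "a" : PP
      [6,7] "read" : (NP/(PP/S))\PP
    [7,8] "heard" : PP/S

YES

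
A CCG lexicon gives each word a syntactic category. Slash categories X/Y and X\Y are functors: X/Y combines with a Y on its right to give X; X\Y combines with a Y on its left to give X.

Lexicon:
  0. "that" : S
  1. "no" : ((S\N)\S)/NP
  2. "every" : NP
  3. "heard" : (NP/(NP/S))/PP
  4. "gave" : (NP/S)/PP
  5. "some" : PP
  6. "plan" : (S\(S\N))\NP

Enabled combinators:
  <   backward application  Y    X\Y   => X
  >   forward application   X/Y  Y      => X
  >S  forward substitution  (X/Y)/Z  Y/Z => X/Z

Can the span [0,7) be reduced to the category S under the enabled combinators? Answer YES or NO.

[0,7] S   <
  [0,3] S\N   <
    [0,1] "that" : S
    [1,3] (S\N)\S   >
      [1,2] "no" : ((S\N)\S)/NP
      [2,3] "every" : NP
  [3,7] S\(S\N)   <
    [3,6] NP   >
      [3,5] NP/PP   >S
        [3,4] "heard" : (NP/(NP/S))/PP
        [4,5] "gave" : (NP/S)/PP
      [5,6] "some" : PP
    [6,7] "plan" : (S\(S\N))\NP

YES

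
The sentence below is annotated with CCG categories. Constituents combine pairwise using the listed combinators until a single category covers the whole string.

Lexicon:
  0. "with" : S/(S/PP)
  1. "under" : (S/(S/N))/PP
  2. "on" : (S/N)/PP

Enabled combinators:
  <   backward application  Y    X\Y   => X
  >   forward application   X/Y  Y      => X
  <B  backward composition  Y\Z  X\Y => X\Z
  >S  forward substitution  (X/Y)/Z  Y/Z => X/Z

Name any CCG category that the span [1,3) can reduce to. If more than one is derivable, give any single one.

S/PP

[0,3] S   >
  [0,1] "with" : S/(S/PP)
  [1,3] S/PP   >S
    [1,2] "under" : (S/(S/N))/PP
    [2,3] "on" : (S/N)/PP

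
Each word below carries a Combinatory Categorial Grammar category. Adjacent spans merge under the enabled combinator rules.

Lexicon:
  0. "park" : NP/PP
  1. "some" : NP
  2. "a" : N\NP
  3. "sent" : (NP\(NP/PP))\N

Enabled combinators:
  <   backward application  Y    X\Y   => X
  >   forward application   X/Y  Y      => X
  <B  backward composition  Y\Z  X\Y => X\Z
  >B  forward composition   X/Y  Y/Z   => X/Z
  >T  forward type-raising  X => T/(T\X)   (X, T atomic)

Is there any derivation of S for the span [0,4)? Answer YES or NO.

NO

NP/PP NP N\NP (NP\(NP/PP))\N
CKY chart[0,4] = {N/(N\NP), NP, NP/(NP\NP), PP/(PP\NP), S/(S\NP)}; S ∉ chart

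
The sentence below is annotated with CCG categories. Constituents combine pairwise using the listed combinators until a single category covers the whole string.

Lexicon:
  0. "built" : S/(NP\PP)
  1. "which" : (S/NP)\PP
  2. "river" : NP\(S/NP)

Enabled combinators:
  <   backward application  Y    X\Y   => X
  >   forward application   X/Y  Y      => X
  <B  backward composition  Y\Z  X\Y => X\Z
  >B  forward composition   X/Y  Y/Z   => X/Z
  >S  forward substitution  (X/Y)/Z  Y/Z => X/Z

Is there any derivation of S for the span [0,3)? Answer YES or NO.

[0,3] S   >
  [0,1] "built" : S/(NP\PP)
  [1,3] NP\PP   <B
    [1,2] "which" : (S/NP)\PP
    [2,3] "river" : NP\(S/NP)

YES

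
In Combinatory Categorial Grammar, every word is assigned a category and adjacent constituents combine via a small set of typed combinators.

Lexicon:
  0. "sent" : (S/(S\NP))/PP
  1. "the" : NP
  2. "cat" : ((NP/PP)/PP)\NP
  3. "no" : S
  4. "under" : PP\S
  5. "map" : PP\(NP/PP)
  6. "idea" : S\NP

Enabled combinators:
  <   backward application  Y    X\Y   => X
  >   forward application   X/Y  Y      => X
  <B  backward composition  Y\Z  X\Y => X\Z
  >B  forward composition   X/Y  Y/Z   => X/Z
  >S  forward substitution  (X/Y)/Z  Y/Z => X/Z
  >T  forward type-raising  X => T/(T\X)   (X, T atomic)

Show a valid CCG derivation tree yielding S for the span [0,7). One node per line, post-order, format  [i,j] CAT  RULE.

[0,7] S   >
  [0,6] S/(S\NP)   >
    [0,1] "sent" : (S/(S\NP))/PP
    [1,6] PP   <
      [1,5] NP/PP   >
        [1,3] (NP/PP)/PP   <
          [1,2] "the" : NP
          [2,3] "cat" : ((NP/PP)/PP)\NP
        [3,5] PP   >
          [3,4] PP/(PP\S)   >T
            [3,4] "no" : S
          [4,5] "under" : PP\S
      [5,6] "map" : PP\(NP/PP)
  [6,7] "idea" : S\NP

[0,1] (S/(S\NP))/PP  lex  "sent"
[1,2] NP  lex  "the"
[2,3] ((NP/PP)/PP)\NP  lex  "cat"
[1,3] (NP/PP)/PP  <  k=2
[3,4] S  lex  "no"
[3,4] PP/(PP\S)  >T
[4,5] PP\S  lex  "under"
[3,5] PP  >  k=4
[1,5] NP/PP  >  k=3
[5,6] PP\(NP/PP)  lex  "map"
[1,6] PP  <  k=5
[0,6] S/(S\NP)  >  k=1
[6,7] S\NP  lex  "idea"
[0,7] S  >  k=6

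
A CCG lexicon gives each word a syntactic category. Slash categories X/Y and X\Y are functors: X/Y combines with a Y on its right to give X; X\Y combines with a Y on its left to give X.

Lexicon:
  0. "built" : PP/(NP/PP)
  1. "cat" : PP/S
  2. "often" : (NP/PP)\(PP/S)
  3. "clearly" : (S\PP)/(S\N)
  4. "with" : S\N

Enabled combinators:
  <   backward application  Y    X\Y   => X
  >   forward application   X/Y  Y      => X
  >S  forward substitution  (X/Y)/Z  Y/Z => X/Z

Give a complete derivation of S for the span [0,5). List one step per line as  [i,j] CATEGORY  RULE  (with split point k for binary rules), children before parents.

[0,5] S   <
  [0,3] PP   >
    [0,1] "built" : PP/(NP/PP)
    [1,3] NP/PP   <
      [1,2] "cat" : PP/S
      [2,3] "often" : (NP/PP)\(PP/S)
  [3,5] S\PP   >
    [3,4] "clearly" : (S\PP)/(S\N)
    [4,5] "with" : S\N

[0,1] PP/(NP/PP)  lex  "built"
[1,2] PP/S  lex  "cat"
[2,3] (NP/PP)\(PP/S)  lex  "often"
[1,3] NP/PP  <  k=2
[0,3] PP  >  k=1
[3,4] (S\PP)/(S\N)  lex  "clearly"
[4,5] S\N  lex  "with"
[3,5] S\PP  >  k=4
[0,5] S  <  k=3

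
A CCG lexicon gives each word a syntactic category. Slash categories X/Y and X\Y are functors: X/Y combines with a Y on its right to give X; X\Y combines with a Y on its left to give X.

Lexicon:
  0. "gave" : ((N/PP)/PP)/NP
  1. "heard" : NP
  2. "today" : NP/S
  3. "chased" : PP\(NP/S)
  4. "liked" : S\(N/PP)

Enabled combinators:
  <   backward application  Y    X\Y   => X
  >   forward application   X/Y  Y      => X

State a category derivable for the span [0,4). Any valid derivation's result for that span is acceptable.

N/PP

[0,5] S   <
  [0,4] N/PP   >
    [0,2] (N/PP)/PP   >
      [0,1] "gave" : ((N/PP)/PP)/NP
      [1,2] "heard" : NP
    [2,4] PP   <
      [2,3] "today" : NP/S
      [3,4] "chased" : PP\(NP/S)
  [4,5] "liked" : S\(N/PP)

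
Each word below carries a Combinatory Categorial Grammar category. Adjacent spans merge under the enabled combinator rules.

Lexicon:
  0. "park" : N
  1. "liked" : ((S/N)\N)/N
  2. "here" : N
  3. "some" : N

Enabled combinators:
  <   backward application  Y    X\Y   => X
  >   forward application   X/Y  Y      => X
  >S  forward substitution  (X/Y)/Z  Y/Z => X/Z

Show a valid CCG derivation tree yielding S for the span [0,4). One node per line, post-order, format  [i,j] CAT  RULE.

[0,4] S   >
  [0,3] S/N   <
    [0,1] "park" : N
    [1,3] (S/N)\N   >
      [1,2] "liked" : ((S/N)\N)/N
      [2,3] "here" : N
  [3,4] "some" : N

[0,1] N  lex  "park"
[1,2] ((S/N)\N)/N  lex  "liked"
[2,3] N  lex  "here"
[1,3] (S/N)\N  >  k=2
[0,3] S/N  <  k=1
[3,4] N  lex  "some"
[0,4] S  >  k=3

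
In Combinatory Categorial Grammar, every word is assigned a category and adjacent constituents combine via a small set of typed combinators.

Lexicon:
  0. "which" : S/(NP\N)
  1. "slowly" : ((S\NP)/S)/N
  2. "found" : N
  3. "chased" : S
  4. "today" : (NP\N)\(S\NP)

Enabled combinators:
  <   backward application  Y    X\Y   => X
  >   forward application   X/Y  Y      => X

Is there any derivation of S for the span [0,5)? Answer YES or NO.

YES

[0,5] S   >
  [0,1] "which" : S/(NP\N)
  [1,5] NP\N   <
    [1,4] S\NP   >
      [1,3] (S\NP)/S   >
        [1,2] "slowly" : ((S\NP)/S)/N
        [2,3] "found" : N
      [3,4] "chased" : S
    [4,5] "today" : (NP\N)\(S\NP)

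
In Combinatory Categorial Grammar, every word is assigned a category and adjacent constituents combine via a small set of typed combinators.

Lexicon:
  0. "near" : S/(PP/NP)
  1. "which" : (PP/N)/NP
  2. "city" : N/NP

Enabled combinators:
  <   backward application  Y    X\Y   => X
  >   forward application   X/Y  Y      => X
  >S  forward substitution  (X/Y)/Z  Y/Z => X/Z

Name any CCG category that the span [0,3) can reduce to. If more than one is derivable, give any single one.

S

[0,3] S   >
  [0,1] "near" : S/(PP/NP)
  [1,3] PP/NP   >S
    [1,2] "which" : (PP/N)/NP
    [2,3] "city" : N/NP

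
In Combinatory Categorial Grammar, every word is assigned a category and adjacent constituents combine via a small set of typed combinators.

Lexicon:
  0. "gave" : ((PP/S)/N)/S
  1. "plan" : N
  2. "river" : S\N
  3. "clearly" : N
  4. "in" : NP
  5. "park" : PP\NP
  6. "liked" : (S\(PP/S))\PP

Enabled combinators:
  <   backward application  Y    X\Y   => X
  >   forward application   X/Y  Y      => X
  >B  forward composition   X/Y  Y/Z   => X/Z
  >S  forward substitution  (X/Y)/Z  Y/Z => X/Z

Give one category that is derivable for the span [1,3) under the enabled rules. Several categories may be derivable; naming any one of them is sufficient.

S

[0,7] S   <
  [0,4] PP/S   >
    [0,3] (PP/S)/N   >
      [0,1] "gave" : ((PP/S)/N)/S
      [1,3] S   <
        [1,2] "plan" : N
        [2,3] "river" : S\N
    [3,4] "clearly" : N
  [4,7] S\(PP/S)   <
    [4,6] PP   <
      [4,5] "in" : NP
      [5,6] "park" : PP\NP
    [6,7] "liked" : (S\(PP/S))\PP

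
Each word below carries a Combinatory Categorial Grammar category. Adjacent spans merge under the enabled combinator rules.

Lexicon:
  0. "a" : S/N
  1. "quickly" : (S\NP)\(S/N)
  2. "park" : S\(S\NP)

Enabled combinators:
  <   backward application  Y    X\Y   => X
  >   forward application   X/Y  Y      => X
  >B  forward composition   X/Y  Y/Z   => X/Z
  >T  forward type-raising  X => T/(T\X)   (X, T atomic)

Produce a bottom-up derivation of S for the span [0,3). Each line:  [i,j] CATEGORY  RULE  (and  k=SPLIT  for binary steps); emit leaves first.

[0,1] S/N  lex  "a"
[1,2] (S\NP)\(S/N)  lex  "quickly"
[0,2] S\NP  <  k=1
[2,3] S\(S\NP)  lex  "park"
[0,3] S  <  k=2

[0,3] S   <
  [0,2] S\NP   <
    [0,1] "a" : S/N
    [1,2] "quickly" : (S\NP)\(S/N)
  [2,3] "park" : S\(S\NP)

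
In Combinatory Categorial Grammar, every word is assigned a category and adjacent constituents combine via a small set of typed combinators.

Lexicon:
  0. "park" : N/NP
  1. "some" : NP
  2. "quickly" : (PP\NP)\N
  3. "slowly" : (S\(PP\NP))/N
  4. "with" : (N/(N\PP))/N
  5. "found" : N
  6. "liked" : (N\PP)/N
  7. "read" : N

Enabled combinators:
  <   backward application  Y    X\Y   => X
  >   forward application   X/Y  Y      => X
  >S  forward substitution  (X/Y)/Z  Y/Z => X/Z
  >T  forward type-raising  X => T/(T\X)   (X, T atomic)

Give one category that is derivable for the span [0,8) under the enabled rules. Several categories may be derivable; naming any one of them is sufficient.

S

[0,8] S   <
  [0,3] PP\NP   <
    [0,2] N   >
      [0,1] "park" : N/NP
      [1,2] "some" : NP
    [2,3] "quickly" : (PP\NP)\N
  [3,8] S\(PP\NP)   >
    [3,4] "slowly" : (S\(PP\NP))/N
    [4,8] N   >
      [4,6] N/(N\PP)   >
        [4,5] "with" : (N/(N\PP))/N
        [5,6] "found" : N
      [6,8] N\PP   >
        [6,7] "liked" : (N\PP)/N
        [7,8] "read" : N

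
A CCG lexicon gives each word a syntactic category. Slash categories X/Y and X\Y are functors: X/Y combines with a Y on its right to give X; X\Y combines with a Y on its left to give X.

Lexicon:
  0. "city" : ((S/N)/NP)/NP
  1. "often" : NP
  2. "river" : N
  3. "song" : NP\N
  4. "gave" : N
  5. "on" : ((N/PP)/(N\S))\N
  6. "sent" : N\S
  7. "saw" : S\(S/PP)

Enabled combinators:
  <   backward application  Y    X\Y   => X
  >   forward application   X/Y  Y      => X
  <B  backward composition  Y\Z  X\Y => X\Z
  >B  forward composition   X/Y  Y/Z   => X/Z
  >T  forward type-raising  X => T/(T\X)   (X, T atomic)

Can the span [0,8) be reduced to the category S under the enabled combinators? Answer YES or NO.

YES

[0,8] S   <
  [0,7] S/PP   >B
    [0,4] S/N   >
      [0,2] (S/N)/NP   >
        [0,1] "city" : ((S/N)/NP)/NP
        [1,2] "often" : NP
      [2,4] NP   >
        [2,3] NP/(NP\N)   >T
          [2,3] "river" : N
        [3,4] "song" : NP\N
    [4,7] N/PP   >
      [4,6] (N/PP)/(N\S)   <
        [4,5] "gave" : N
        [5,6] "on" : ((N/PP)/(N\S))\N
      [6,7] "sent" : N\S
  [7,8] "saw" : S\(S/PP)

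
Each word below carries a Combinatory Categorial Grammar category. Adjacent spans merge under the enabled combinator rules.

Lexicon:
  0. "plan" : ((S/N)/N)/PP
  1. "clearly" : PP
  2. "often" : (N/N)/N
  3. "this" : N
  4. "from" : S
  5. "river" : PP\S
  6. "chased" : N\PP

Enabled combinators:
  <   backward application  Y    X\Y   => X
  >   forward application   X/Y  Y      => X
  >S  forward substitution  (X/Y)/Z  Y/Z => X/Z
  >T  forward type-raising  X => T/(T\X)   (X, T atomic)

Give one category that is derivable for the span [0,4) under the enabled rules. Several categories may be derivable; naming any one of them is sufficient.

[0,7] S   >
  [0,4] S/N   >S
    [0,2] (S/N)/N   >
      [0,1] "plan" : ((S/N)/N)/PP
      [1,2] "clearly" : PP
    [2,4] N/N   >
      [2,3] "often" : (N/N)/N
      [3,4] "this" : N
  [4,7] N   <
    [4,6] PP   >
      [4,5] PP/(PP\S)   >T
        [4,5] "from" : S
      [5,6] "river" : PP\S
    [6,7] "chased" : N\PP

S/N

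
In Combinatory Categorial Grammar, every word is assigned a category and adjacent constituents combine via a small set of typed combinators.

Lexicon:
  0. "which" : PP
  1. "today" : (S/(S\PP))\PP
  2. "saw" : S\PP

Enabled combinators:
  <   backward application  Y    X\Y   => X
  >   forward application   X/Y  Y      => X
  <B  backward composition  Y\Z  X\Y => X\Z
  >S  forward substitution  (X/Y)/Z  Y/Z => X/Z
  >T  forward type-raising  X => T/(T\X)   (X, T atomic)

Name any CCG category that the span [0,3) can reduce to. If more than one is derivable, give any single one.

[0,3] S   >
  [0,2] S/(S\PP)   <
    [0,1] "which" : PP
    [1,2] "today" : (S/(S\PP))\PP
  [2,3] "saw" : S\PP

S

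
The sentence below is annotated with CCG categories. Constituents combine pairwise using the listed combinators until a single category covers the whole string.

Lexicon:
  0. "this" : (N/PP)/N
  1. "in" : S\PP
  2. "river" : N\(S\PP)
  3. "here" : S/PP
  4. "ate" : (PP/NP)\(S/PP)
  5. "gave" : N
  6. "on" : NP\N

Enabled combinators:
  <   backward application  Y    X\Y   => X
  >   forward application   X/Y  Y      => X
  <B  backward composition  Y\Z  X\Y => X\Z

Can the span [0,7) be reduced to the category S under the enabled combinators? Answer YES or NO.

NO

(N/PP)/N S\PP N\(S\PP) S/PP (PP/NP)\(S/PP) N NP\N
CKY chart[0,7] = {N}; S ∉ chart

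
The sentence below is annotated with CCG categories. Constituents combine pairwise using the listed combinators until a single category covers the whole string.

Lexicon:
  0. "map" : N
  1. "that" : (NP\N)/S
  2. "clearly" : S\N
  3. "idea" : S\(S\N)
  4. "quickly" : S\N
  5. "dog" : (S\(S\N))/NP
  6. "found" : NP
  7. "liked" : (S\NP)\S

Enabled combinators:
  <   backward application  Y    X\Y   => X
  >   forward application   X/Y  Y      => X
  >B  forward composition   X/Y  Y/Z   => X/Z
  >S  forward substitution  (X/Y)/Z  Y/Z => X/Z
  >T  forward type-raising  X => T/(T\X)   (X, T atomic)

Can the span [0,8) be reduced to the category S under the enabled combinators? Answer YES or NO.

[0,8] S   <
  [0,4] NP   <
    [0,1] "map" : N
    [1,4] NP\N   >
      [1,2] "that" : (NP\N)/S
      [2,4] S   <
        [2,3] "clearly" : S\N
        [3,4] "idea" : S\(S\N)
  [4,8] S\NP   <
    [4,7] S   <
      [4,5] "quickly" : S\N
      [5,7] S\(S\N)   >
        [5,6] "dog" : (S\(S\N))/NP
        [6,7] "found" : NP
    [7,8] "liked" : (S\NP)\S

YES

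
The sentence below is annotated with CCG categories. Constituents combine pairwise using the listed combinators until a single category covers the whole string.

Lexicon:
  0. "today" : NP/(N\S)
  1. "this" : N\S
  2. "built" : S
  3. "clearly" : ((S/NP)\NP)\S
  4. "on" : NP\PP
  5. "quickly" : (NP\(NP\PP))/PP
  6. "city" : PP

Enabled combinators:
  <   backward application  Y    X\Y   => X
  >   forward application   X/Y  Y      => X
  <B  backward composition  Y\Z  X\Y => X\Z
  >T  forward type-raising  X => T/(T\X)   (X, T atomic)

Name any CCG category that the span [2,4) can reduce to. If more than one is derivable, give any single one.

(S/NP)\NP

[0,7] S   >
  [0,4] S/NP   <
    [0,2] NP   >
      [0,1] "today" : NP/(N\S)
      [1,2] "this" : N\S
    [2,4] (S/NP)\NP   <
      [2,3] "built" : S
      [3,4] "clearly" : ((S/NP)\NP)\S
  [4,7] NP   <
    [4,5] "on" : NP\PP
    [5,7] NP\(NP\PP)   >
      [5,6] "quickly" : (NP\(NP\PP))/PP
      [6,7] "city" : PP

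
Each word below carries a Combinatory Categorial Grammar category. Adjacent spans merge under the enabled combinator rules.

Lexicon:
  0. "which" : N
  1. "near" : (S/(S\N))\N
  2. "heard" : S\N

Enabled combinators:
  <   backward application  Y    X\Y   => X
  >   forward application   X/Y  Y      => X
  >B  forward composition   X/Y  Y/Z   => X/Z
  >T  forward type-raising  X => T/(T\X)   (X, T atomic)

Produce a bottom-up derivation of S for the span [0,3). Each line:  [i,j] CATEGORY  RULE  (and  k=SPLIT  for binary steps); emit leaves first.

[0,1] N  lex  "which"
[1,2] (S/(S\N))\N  lex  "near"
[0,2] S/(S\N)  <  k=1
[2,3] S\N  lex  "heard"
[0,3] S  >  k=2

[0,3] S   >
  [0,2] S/(S\N)   <
    [0,1] "which" : N
    [1,2] "near" : (S/(S\N))\N
  [2,3] "heard" : S\N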